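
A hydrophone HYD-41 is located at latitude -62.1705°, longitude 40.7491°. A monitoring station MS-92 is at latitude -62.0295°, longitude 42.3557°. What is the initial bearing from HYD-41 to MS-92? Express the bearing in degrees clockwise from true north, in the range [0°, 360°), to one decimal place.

Δλ = 1.6066°
y = sin Δλ · cos φ₂ = 0.013150
x = cos φ₁ sin φ₂ − sin φ₁ cos φ₂ cos Δλ = 0.002298
θ = atan2(y, x) = 80.0879° → 80.0879° (mod 360°)

80.1°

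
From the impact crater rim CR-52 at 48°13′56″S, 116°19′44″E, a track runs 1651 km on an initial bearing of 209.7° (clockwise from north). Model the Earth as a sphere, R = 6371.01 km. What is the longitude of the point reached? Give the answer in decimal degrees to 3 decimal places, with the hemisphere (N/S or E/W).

CR-52: φ = -48.23222°, λ = +116.32889°
δ = d/R = 1651/6371.01 = 0.259143 rad
φ₂ = arcsin(sin φ₁ cos δ + cos φ₁ sin δ cos θ)
   = arcsin(-0.74585·0.96661 + 0.66611·0.25625·-0.86863) = -60.36765°
λ₂ = λ₁ + atan2(sin θ sin δ cos φ₁, cos δ − sin φ₁ sin φ₂) = 101.44959°

101.450°E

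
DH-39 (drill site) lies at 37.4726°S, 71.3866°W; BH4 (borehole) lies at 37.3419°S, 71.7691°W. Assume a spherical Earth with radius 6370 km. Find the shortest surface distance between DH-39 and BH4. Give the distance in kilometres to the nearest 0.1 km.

Δφ = 0.1307°,  Δλ = -0.3825°
a = sin²(Δφ/2) + cos φ₁ cos φ₂ sin²(Δλ/2) = 0.000008
c = 2·arcsin(√a) = 0.005773 rad = 0.3308°
d = R·c = 6370 × 0.005773 = 36.8 km

36.8 km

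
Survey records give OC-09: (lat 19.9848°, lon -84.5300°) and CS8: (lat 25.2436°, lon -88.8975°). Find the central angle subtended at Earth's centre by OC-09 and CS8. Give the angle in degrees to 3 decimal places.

6.625°

Δφ = 5.2588°,  Δλ = -4.3675°
a = sin²(Δφ/2) + cos φ₁ cos φ₂ sin²(Δλ/2) = 0.003339
c = 2·arcsin(√a) = 0.115629 rad = 6.6250°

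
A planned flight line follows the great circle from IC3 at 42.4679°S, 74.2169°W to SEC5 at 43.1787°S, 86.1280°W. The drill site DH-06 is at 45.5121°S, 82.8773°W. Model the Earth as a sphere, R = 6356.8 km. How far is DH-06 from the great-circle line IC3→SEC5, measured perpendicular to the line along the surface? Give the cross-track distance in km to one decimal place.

266.3 km

δ₁₃ = central angle IC3→DH-06 = 0.120945 rad  (haversine)
θ₁₃ = bearing IC3→DH-06 = 240.995°,  θ₁₂ = bearing IC3→SEC5 = 261.309°
dₓₜ = R·arcsin(sin δ₁₃ · sin(θ₁₃ − θ₁₂)) = 6356.8·arcsin(0.12065·sin(-20.314°)) = -266.332 km
|dₓₜ| = 266.332 km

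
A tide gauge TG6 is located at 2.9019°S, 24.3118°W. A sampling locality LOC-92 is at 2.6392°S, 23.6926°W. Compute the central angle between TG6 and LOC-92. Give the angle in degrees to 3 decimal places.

Δφ = 0.2627°,  Δλ = 0.6192°
a = sin²(Δφ/2) + cos φ₁ cos φ₂ sin²(Δλ/2) = 0.000034
c = 2·arcsin(√a) = 0.011728 rad = 0.6720°

0.672°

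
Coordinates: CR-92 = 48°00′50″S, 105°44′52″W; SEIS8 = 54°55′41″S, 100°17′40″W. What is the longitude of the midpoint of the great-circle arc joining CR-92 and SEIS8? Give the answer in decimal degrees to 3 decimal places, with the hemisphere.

103.228°W

CR-92: φ = -48.01389°, λ = -105.74778°
SEIS8: φ = -54.92806°, λ = -100.29444°
Bx = cos φ₂ cos Δλ = 0.572004,  By = cos φ₂ sin Δλ = 0.054608
φₘ = atan2(sin φ₁ + sin φ₂, √((cos φ₁ + Bx)² + By²)) = -51.50241°
λₘ = λ₁ + atan2(By, cos φ₁ + Bx) = -103.22813°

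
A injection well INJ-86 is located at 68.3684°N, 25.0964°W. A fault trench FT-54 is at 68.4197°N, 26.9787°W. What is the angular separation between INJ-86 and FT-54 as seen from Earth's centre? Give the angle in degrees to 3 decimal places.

Δφ = 0.0513°,  Δλ = -1.8823°
a = sin²(Δφ/2) + cos φ₁ cos φ₂ sin²(Δλ/2) = 0.000037
c = 2·arcsin(√a) = 0.012130 rad = 0.6950°

0.695°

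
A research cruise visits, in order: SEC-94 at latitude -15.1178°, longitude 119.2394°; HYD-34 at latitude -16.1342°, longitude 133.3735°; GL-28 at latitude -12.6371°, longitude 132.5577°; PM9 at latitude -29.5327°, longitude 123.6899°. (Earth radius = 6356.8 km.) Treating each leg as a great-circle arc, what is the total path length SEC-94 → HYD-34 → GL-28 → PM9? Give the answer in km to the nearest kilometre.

3997 km

SEC-94→HYD-34: c = 0.238183 rad, d = 1514.08 km
HYD-34→GL-28: c = 0.062574 rad, d = 397.77 km
GL-28→PM9: c = 0.328003 rad, d = 2085.05 km
Total = 1514.08 + 397.77 + 2085.05 = 3996.90 km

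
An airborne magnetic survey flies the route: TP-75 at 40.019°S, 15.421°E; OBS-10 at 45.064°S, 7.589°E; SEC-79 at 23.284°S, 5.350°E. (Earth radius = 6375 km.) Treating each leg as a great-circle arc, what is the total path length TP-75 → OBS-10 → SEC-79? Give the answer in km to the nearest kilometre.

3284 km

TP-75→OBS-10: c = 0.133665 rad, d = 852.11 km
OBS-10→SEC-79: c = 0.381465 rad, d = 2431.84 km
Total = 852.11 + 2431.84 = 3283.95 km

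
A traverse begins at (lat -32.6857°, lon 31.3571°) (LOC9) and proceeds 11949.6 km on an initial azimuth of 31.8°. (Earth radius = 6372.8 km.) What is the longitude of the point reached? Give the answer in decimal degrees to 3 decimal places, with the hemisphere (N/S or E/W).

101.084°E

δ = d/R = 11949.6/6372.8 = 1.875094 rad
φ₂ = arcsin(sin φ₁ cos δ + cos φ₁ sin δ cos θ)
   = arcsin(-0.54003·-0.29962 + 0.84165·0.95406·0.84989) = 57.59179°
λ₂ = λ₁ + atan2(sin θ sin δ cos φ₁, cos δ − sin φ₁ sin φ₂) = 101.08381°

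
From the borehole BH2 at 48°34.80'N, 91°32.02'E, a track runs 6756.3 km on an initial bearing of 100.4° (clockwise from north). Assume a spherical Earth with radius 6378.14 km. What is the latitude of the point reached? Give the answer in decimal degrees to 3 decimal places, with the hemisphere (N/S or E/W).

15.243°N

BH2: φ = +48.58000°, λ = +91.53367°
δ = d/R = 6756.3/6378.14 = 1.059290 rad
φ₂ = arcsin(sin φ₁ cos δ + cos φ₁ sin δ cos θ)
   = arcsin(0.74988·0.48949 + 0.66157·0.87201·-0.18052) = 15.24332°
λ₂ = λ₁ + atan2(sin θ sin δ cos φ₁, cos δ − sin φ₁ sin φ₂) = 154.27623°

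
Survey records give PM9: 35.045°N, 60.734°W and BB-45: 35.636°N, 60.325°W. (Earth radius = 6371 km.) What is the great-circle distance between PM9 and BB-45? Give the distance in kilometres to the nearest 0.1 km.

75.5 km

Δφ = 0.5910°,  Δλ = 0.4090°
a = sin²(Δφ/2) + cos φ₁ cos φ₂ sin²(Δλ/2) = 0.000035
c = 2·arcsin(√a) = 0.011845 rad = 0.6787°
d = R·c = 6371 × 0.011845 = 75.5 km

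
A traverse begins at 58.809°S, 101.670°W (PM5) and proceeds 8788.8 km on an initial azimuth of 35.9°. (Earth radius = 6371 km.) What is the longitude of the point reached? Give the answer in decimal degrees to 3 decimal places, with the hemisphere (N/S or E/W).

65.198°W

δ = d/R = 8788.8/6371 = 1.379501 rad
φ₂ = arcsin(sin φ₁ cos δ + cos φ₁ sin δ cos θ)
   = arcsin(-0.85545·0.19013 + 0.51789·0.98176·0.81004) = 14.43109°
λ₂ = λ₁ + atan2(sin θ sin δ cos φ₁, cos δ − sin φ₁ sin φ₂) = -65.19787°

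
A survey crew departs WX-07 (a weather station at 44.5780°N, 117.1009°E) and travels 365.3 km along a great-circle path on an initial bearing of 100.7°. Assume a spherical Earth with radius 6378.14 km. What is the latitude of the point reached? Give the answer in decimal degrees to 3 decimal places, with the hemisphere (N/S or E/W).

43.881°N

δ = d/R = 365.3/6378.14 = 0.057274 rad
φ₂ = arcsin(sin φ₁ cos δ + cos φ₁ sin δ cos θ)
   = arcsin(0.70188·0.99836 + 0.71230·0.05724·-0.18567) = 43.88065°
λ₂ = λ₁ + atan2(sin θ sin δ cos φ₁, cos δ − sin φ₁ sin φ₂) = 121.57658°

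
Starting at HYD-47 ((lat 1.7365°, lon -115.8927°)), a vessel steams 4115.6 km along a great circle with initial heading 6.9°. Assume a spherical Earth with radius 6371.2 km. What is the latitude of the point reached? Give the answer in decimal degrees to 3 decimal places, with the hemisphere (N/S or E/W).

38.428°N

δ = d/R = 4115.6/6371.2 = 0.645969 rad
φ₂ = arcsin(sin φ₁ cos δ + cos φ₁ sin δ cos θ)
   = arcsin(0.03030·0.79852 + 0.99954·0.60197·0.99276) = 38.42838°
λ₂ = λ₁ + atan2(sin θ sin δ cos φ₁, cos δ − sin φ₁ sin φ₂) = -110.59584°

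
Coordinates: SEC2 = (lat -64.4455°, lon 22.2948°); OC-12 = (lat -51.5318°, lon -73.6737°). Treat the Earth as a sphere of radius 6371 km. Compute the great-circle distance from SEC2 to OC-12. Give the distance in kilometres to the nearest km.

5257 km

Δφ = 12.9137°,  Δλ = -95.9685°
a = sin²(Δφ/2) + cos φ₁ cos φ₂ sin²(Δλ/2) = 0.160771
c = 2·arcsin(√a) = 0.825134 rad = 47.2767°
d = R·c = 6371 × 0.825134 = 5256.9 km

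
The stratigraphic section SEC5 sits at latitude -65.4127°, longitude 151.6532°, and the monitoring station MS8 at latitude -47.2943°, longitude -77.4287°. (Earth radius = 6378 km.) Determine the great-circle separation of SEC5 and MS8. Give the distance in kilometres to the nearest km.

6801 km

Δφ = 18.1184°,  Δλ = 130.9181°
a = sin²(Δφ/2) + cos φ₁ cos φ₂ sin²(Δλ/2) = 0.258308
c = 2·arcsin(√a) = 1.066281 rad = 61.0934°
d = R·c = 6378 × 1.066281 = 6800.7 km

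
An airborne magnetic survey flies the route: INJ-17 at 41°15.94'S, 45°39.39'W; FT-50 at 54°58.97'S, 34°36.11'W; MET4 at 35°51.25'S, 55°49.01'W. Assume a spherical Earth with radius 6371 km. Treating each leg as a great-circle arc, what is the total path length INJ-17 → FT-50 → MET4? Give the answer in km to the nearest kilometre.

INJ-17: φ = -41.26567°, λ = -45.65650°
FT-50: φ = -54.98283°, λ = -34.60183°
MET4: φ = -35.85417°, λ = -55.81683°
INJ-17→FT-50: c = 0.271108 rad, d = 1727.23 km
FT-50→MET4: c = 0.419567 rad, d = 2673.06 km
Total = 1727.23 + 2673.06 = 4400.29 km

4400 km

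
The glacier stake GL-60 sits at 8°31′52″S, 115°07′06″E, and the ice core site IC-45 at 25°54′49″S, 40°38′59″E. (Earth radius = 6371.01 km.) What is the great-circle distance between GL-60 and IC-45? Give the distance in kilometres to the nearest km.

GL-60: φ = -8.53111°, λ = +115.11833°
IC-45: φ = -25.91361°, λ = +40.64972°
Δφ = -17.3825°,  Δλ = -74.4686°
a = sin²(Δφ/2) + cos φ₁ cos φ₂ sin²(Δλ/2) = 0.348496
c = 2·arcsin(√a) = 1.262949 rad = 72.3616°
d = R·c = 6371.01 × 1.262949 = 8046.3 km

8046 km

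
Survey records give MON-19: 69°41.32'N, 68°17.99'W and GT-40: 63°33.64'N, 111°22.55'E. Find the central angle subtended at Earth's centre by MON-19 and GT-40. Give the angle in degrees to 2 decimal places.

MON-19: φ = +69.68867°, λ = -68.29983°
GT-40: φ = +63.56067°, λ = +111.37583°
Δφ = -6.1280°,  Δλ = 179.6757°
a = sin²(Δφ/2) + cos φ₁ cos φ₂ sin²(Δλ/2) = 0.157412
c = 2·arcsin(√a) = 0.815950 rad = 46.7505°

46.75°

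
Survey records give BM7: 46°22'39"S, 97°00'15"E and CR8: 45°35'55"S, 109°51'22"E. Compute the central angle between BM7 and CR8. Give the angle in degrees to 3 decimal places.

8.954°

BM7: φ = -46.37750°, λ = +97.00417°
CR8: φ = -45.59861°, λ = +109.85611°
Δφ = 0.7789°,  Δλ = 12.8519°
a = sin²(Δφ/2) + cos φ₁ cos φ₂ sin²(Δλ/2) = 0.006093
c = 2·arcsin(√a) = 0.156270 rad = 8.9536°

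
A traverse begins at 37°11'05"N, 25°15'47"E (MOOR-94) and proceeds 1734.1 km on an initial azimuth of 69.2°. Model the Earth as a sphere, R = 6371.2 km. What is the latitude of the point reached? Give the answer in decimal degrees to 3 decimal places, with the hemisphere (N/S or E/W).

41.162°N

MOOR-94: φ = +37.18472°, λ = +25.26306°
δ = d/R = 1734.1/6371.2 = 0.272178 rad
φ₂ = arcsin(sin φ₁ cos δ + cos φ₁ sin δ cos θ)
   = arcsin(0.60439·0.96319 + 0.79669·0.26883·0.35511) = 41.16218°
λ₂ = λ₁ + atan2(sin θ sin δ cos φ₁, cos δ − sin φ₁ sin φ₂) = 44.76327°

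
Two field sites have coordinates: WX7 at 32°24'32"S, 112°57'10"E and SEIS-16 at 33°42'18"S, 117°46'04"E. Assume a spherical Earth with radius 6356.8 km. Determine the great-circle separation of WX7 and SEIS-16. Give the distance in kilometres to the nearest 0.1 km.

WX7: φ = -32.40889°, λ = +112.95278°
SEIS-16: φ = -33.70500°, λ = +117.76778°
Δφ = -1.2961°,  Δλ = 4.8150°
a = sin²(Δφ/2) + cos φ₁ cos φ₂ sin²(Δλ/2) = 0.001367
c = 2·arcsin(√a) = 0.073969 rad = 4.2381°
d = R·c = 6356.8 × 0.073969 = 470.2 km

470.2 km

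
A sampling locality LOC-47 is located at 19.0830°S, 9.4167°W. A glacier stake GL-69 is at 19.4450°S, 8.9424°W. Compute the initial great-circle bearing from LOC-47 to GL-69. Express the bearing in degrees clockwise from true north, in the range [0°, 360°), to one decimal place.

Δλ = 0.4743°
y = sin Δλ · cos φ₂ = 0.007806
x = cos φ₁ sin φ₂ − sin φ₁ cos φ₂ cos Δλ = -0.006329
θ = atan2(y, x) = 129.0335° → 129.0335° (mod 360°)

129.0°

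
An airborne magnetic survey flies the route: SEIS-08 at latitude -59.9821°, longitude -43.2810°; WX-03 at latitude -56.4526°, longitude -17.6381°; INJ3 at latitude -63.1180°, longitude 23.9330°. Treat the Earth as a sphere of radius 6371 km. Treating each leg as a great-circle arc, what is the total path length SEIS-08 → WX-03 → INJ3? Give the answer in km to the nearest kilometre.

SEIS-08→WX-03: c = 0.241944 rad, d = 1541.42 km
WX-03→INJ3: c = 0.375549 rad, d = 2392.63 km
Total = 1541.42 + 2392.63 = 3934.05 km

3934 km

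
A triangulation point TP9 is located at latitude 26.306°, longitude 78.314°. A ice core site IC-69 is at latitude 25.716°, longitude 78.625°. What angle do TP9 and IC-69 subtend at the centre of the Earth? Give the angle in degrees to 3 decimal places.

Δφ = -0.5900°,  Δλ = 0.3110°
a = sin²(Δφ/2) + cos φ₁ cos φ₂ sin²(Δλ/2) = 0.000032
c = 2·arcsin(√a) = 0.011394 rad = 0.6529°

0.653°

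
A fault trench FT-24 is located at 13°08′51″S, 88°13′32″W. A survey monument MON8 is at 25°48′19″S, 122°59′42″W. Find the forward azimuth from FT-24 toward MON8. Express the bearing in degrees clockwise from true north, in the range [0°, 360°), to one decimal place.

FT-24: φ = -13.14750°, λ = -88.22556°
MON8: φ = -25.80528°, λ = -122.99500°
Δλ = -34.7694°
y = sin Δλ · cos φ₂ = -0.513407
x = cos φ₁ sin φ₂ − sin φ₁ cos φ₂ cos Δλ = -0.255689
θ = atan2(y, x) = -116.4744° → 243.5256° (mod 360°)

243.5°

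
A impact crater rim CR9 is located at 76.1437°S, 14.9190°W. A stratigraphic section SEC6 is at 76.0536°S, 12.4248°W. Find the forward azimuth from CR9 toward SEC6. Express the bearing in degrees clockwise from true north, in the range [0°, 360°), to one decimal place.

Δλ = 2.4942°
y = sin Δλ · cos φ₂ = 0.010489
x = cos φ₁ sin φ₂ − sin φ₁ cos φ₂ cos Δλ = 0.001351
θ = atan2(y, x) = 82.6611° → 82.6611° (mod 360°)

82.7°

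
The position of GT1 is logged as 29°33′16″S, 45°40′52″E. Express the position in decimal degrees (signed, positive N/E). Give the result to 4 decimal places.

lat: 29.5544° S → -29.5544°
lon: 45.6811° E → +45.6811°

-29.5544°, +45.6811°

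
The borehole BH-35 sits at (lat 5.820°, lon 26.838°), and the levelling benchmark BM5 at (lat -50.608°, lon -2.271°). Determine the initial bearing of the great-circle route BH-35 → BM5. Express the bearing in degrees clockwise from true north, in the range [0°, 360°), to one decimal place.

200.5°

Δλ = -29.1090°
y = sin Δλ · cos φ₂ = -0.308727
x = cos φ₁ sin φ₂ − sin φ₁ cos φ₂ cos Δλ = -0.825064
θ = atan2(y, x) = -159.4849° → 200.5151° (mod 360°)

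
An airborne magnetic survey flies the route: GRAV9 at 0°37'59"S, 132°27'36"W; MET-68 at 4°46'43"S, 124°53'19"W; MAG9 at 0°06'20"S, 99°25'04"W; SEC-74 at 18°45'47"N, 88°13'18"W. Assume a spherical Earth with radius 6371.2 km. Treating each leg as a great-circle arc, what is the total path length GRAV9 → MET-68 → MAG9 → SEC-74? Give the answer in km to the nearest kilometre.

GRAV9: φ = -0.63306°, λ = -132.46000°
MET-68: φ = -4.77861°, λ = -124.88861°
MAG9: φ = -0.10556°, λ = -99.41778°
SEC-74: φ = +18.76306°, λ = -88.22167°
GRAV9→MET-68: c = 0.150502 rad, d = 958.88 km
MET-68→MAG9: c = 0.451444 rad, d = 2876.24 km
MAG9→SEC-74: c = 0.381137 rad, d = 2428.30 km
Total = 958.88 + 2876.24 + 2428.30 = 6263.42 km

6263 km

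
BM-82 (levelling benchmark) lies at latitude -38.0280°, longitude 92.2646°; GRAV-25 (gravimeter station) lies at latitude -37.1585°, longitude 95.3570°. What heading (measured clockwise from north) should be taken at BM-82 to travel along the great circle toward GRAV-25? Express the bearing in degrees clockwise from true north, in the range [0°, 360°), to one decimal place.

71.4°

Δλ = 3.0924°
y = sin Δλ · cos φ₂ = 0.042994
x = cos φ₁ sin φ₂ − sin φ₁ cos φ₂ cos Δλ = 0.014460
θ = atan2(y, x) = 71.4105° → 71.4105° (mod 360°)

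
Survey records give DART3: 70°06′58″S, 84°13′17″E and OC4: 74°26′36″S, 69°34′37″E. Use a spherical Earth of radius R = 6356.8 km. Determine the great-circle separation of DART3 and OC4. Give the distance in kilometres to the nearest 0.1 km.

685.8 km

DART3: φ = -70.11611°, λ = +84.22139°
OC4: φ = -74.44333°, λ = +69.57694°
Δφ = -4.3272°,  Δλ = -14.6444°
a = sin²(Δφ/2) + cos φ₁ cos φ₂ sin²(Δλ/2) = 0.002907
c = 2·arcsin(√a) = 0.107885 rad = 6.1813°
d = R·c = 6356.8 × 0.107885 = 685.8 km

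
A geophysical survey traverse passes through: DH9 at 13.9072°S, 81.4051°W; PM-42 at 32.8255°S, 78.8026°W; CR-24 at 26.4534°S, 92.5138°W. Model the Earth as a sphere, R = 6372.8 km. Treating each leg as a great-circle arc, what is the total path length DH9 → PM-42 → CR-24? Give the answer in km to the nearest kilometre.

DH9→PM-42: c = 0.332772 rad, d = 2120.69 km
PM-42→CR-24: c = 0.235566 rad, d = 1501.21 km
Total = 2120.69 + 1501.21 = 3621.90 km

3622 km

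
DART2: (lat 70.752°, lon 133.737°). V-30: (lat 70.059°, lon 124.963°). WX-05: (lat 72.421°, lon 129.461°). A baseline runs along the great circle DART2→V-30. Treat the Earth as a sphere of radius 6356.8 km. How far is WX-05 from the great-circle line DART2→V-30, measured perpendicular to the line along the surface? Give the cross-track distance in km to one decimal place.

δ₁₃ = central angle DART2→WX-05 = 0.037455 rad  (haversine)
θ₁₃ = bearing DART2→WX-05 = 323.033°,  θ₁₂ = bearing DART2→V-30 = 260.906°
dₓₜ = R·arcsin(sin δ₁₃ · sin(θ₁₃ − θ₁₂)) = 6356.8·arcsin(0.03745·sin(62.126°)) = 210.462 km
|dₓₜ| = 210.462 km

210.5 km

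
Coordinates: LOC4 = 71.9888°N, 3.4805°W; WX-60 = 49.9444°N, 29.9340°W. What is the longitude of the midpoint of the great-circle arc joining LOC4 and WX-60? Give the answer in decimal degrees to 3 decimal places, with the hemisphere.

Bx = cos φ₂ cos Δλ = 0.576151,  By = cos φ₂ sin Δλ = -0.286674
φₘ = atan2(sin φ₁ + sin φ₂, √((cos φ₁ + Bx)² + By²)) = 61.53428°
λₘ = λ₁ + atan2(By, cos φ₁ + Bx) = -21.42228°

21.422°W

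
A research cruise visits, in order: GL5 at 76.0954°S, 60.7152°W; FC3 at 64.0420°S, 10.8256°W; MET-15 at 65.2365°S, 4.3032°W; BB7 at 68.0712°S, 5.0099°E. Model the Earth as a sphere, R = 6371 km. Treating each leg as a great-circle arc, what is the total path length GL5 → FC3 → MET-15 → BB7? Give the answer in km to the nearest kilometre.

GL5→FC3: c = 0.346594 rad, d = 2208.15 km
FC3→MET-15: c = 0.052997 rad, d = 337.64 km
MET-15→BB7: c = 0.081085 rad, d = 516.59 km
Total = 2208.15 + 337.64 + 516.59 = 3062.39 km

3062 km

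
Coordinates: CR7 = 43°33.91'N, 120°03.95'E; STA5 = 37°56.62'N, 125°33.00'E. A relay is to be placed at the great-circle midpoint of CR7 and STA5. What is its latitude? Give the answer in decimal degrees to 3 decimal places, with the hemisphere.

40.787°N

CR7: φ = +43.56517°, λ = +120.06583°
STA5: φ = +37.94367°, λ = +125.55000°
Bx = cos φ₂ cos Δλ = 0.785006,  By = cos φ₂ sin Δλ = 0.075369
φₘ = atan2(sin φ₁ + sin φ₂, √((cos φ₁ + Bx)² + By²)) = 40.78682°
λₘ = λ₁ + atan2(By, cos φ₁ + Bx) = 122.92402°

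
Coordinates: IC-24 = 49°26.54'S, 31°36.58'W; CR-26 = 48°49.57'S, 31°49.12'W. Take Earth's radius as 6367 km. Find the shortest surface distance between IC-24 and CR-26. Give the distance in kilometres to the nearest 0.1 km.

IC-24: φ = -49.44233°, λ = -31.60967°
CR-26: φ = -48.82617°, λ = -31.81867°
Δφ = 0.6162°,  Δλ = -0.2090°
a = sin²(Δφ/2) + cos φ₁ cos φ₂ sin²(Δλ/2) = 0.000030
c = 2·arcsin(√a) = 0.011016 rad = 0.6312°
d = R·c = 6367 × 0.011016 = 70.1 km

70.1 km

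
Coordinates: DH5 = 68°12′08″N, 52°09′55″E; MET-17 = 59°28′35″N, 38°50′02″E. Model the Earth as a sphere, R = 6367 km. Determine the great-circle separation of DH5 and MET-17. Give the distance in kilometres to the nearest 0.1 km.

1163.7 km

DH5: φ = +68.20222°, λ = +52.16528°
MET-17: φ = +59.47639°, λ = +38.83389°
Δφ = -8.7258°,  Δλ = -13.3314°
a = sin²(Δφ/2) + cos φ₁ cos φ₂ sin²(Δλ/2) = 0.008328
c = 2·arcsin(√a) = 0.182773 rad = 10.4721°
d = R·c = 6367 × 0.182773 = 1163.7 km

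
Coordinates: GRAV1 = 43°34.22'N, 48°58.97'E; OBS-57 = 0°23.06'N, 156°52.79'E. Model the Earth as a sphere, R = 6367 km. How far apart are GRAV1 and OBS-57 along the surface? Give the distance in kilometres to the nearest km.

GRAV1: φ = +43.57033°, λ = +48.98283°
OBS-57: φ = +0.38433°, λ = +156.87983°
Δφ = -43.1860°,  Δλ = 107.8970°
a = sin²(Δφ/2) + cos φ₁ cos φ₂ sin²(Δλ/2) = 0.609012
c = 2·arcsin(√a) = 1.790586 rad = 102.5930°
d = R·c = 6367 × 1.790586 = 11400.7 km

11401 km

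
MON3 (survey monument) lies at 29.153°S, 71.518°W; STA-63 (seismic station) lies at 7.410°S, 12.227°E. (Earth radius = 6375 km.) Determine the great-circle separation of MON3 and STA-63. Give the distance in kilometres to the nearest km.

9008 km

Δφ = 21.7430°,  Δλ = 83.7450°
a = sin²(Δφ/2) + cos φ₁ cos φ₂ sin²(Δλ/2) = 0.421408
c = 2·arcsin(√a) = 1.412959 rad = 80.9566°
d = R·c = 6375 × 1.412959 = 9007.6 km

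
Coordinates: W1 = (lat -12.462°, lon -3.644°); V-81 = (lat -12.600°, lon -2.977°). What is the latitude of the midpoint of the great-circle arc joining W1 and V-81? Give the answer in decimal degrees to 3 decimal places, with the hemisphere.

Bx = cos φ₂ cos Δλ = 0.975851,  By = cos φ₂ sin Δλ = 0.011361
φₘ = atan2(sin φ₁ + sin φ₂, √((cos φ₁ + Bx)² + By²)) = -12.53121°
λₘ = λ₁ + atan2(By, cos φ₁ + Bx) = -3.31059°

12.531°S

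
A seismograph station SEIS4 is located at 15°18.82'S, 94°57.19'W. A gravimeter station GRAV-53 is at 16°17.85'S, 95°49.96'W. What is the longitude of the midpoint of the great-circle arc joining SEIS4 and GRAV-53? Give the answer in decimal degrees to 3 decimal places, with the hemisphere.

95.392°W

SEIS4: φ = -15.31367°, λ = -94.95317°
GRAV-53: φ = -16.29750°, λ = -95.83267°
Bx = cos φ₂ cos Δλ = 0.959704,  By = cos φ₂ sin Δλ = -0.014733
φₘ = atan2(sin φ₁ + sin φ₂, √((cos φ₁ + Bx)² + By²)) = -15.80603°
λₘ = λ₁ + atan2(By, cos φ₁ + Bx) = -95.39185°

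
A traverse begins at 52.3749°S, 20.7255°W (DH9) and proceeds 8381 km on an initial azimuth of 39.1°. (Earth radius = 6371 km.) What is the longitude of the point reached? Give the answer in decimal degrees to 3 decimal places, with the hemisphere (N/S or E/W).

18.449°E

δ = d/R = 8381/6371 = 1.315492 rad
φ₂ = arcsin(sin φ₁ cos δ + cos φ₁ sin δ cos θ)
   = arcsin(-0.79202·0.25254 + 0.61049·0.96759·0.77605) = 14.97494°
λ₂ = λ₁ + atan2(sin θ sin δ cos φ₁, cos δ − sin φ₁ sin φ₂) = 18.44913°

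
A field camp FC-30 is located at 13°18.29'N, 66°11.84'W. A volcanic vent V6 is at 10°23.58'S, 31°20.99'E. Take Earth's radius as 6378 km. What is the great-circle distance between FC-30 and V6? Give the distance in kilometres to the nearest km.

11090 km

FC-30: φ = +13.30483°, λ = -66.19733°
V6: φ = -10.39300°, λ = +31.34983°
Δφ = -23.6978°,  Δλ = 97.5472°
a = sin²(Δφ/2) + cos φ₁ cos φ₂ sin²(Δλ/2) = 0.583618
c = 2·arcsin(√a) = 1.738821 rad = 99.6271°
d = R·c = 6378 × 1.738821 = 11090.2 km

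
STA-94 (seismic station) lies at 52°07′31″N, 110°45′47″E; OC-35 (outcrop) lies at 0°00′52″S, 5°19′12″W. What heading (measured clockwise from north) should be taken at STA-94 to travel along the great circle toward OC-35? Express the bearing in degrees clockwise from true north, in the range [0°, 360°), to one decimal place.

STA-94: φ = +52.12528°, λ = +110.76306°
OC-35: φ = -0.01444°, λ = -5.32000°
Δλ = -116.0831°
y = sin Δλ · cos φ₂ = -0.898158
x = cos φ₁ sin φ₂ − sin φ₁ cos φ₂ cos Δλ = 0.346904
θ = atan2(y, x) = -68.8815° → 291.1185° (mod 360°)

291.1°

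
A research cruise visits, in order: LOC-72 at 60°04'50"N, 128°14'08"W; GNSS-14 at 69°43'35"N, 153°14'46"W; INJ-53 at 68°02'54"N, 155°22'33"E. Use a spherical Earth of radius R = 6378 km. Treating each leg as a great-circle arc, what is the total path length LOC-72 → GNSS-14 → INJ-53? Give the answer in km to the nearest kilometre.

3582 km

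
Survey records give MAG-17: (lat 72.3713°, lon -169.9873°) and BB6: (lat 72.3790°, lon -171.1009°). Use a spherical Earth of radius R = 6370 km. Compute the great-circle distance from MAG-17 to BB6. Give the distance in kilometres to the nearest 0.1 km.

Δφ = 0.0077°,  Δλ = -1.1136°
a = sin²(Δφ/2) + cos φ₁ cos φ₂ sin²(Δλ/2) = 0.000009
c = 2·arcsin(√a) = 0.005886 rad = 0.3373°
d = R·c = 6370 × 0.005886 = 37.5 km

37.5 km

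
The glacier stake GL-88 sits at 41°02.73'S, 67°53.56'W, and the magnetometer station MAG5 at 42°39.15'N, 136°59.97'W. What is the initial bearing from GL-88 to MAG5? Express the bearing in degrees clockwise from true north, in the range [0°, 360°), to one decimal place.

314.8°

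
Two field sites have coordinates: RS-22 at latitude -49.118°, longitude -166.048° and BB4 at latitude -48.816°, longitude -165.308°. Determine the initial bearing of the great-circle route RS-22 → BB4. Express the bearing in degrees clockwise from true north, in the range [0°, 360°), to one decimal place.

58.4°

Δλ = 0.7400°
y = sin Δλ · cos φ₂ = 0.008504
x = cos φ₁ sin φ₂ − sin φ₁ cos φ₂ cos Δλ = 0.005229
θ = atan2(y, x) = 58.4124° → 58.4124° (mod 360°)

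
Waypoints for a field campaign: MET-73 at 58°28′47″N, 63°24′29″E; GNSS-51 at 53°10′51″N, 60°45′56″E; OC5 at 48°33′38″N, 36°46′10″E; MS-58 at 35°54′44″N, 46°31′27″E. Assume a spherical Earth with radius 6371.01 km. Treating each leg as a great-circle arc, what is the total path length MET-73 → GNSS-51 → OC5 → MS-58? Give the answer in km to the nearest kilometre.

3979 km

MET-73: φ = +58.47972°, λ = +63.40806°
GNSS-51: φ = +53.18083°, λ = +60.76556°
OC5: φ = +48.56056°, λ = +36.76944°
MS-58: φ = +35.91222°, λ = +46.52417°
MET-73→GNSS-51: c = 0.096023 rad, d = 611.76 km
GNSS-51→OC5: c = 0.274831 rad, d = 1750.95 km
OC5→MS-58: c = 0.253731 rad, d = 1616.52 km
Total = 611.76 + 1750.95 + 1616.52 = 3979.24 km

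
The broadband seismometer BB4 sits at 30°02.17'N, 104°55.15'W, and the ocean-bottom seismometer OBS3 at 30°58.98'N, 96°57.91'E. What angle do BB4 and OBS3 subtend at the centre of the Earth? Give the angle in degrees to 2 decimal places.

115.53°

BB4: φ = +30.03617°, λ = -104.91917°
OBS3: φ = +30.98300°, λ = +96.96517°
Δφ = 0.9468°,  Δλ = -158.1157°
a = sin²(Δφ/2) + cos φ₁ cos φ₂ sin²(Δλ/2) = 0.715517
c = 2·arcsin(√a) = 2.016434 rad = 115.5332°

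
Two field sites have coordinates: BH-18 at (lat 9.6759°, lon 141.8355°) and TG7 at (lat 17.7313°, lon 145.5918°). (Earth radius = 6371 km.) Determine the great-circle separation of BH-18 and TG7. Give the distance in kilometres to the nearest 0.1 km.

983.2 km

Δφ = 8.0554°,  Δλ = 3.7563°
a = sin²(Δφ/2) + cos φ₁ cos φ₂ sin²(Δλ/2) = 0.005942
c = 2·arcsin(√a) = 0.154322 rad = 8.8420°
d = R·c = 6371 × 0.154322 = 983.2 km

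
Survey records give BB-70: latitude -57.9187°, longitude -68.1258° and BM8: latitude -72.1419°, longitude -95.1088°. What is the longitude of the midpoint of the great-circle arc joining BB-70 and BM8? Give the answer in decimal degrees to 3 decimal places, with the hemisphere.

Bx = cos φ₂ cos Δλ = 0.273278,  By = cos φ₂ sin Δλ = -0.139140
φₘ = atan2(sin φ₁ + sin φ₂, √((cos φ₁ + Bx)² + By²)) = -65.59391°
λₘ = λ₁ + atan2(By, cos φ₁ + Bx) = -77.93935°

77.939°W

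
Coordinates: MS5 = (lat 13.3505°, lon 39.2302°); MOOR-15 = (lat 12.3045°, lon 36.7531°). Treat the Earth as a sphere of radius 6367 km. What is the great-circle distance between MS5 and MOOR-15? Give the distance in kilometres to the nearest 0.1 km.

292.5 km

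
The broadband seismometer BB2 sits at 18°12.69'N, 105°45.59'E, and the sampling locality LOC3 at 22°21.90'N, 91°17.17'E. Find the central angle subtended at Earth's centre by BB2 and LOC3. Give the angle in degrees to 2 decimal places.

14.19°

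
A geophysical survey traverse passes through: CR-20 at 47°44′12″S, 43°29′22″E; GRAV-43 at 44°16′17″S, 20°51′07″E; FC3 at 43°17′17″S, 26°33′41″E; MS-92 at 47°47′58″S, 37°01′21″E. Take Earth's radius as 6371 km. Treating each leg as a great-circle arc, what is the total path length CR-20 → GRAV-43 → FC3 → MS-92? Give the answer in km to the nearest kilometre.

3210 km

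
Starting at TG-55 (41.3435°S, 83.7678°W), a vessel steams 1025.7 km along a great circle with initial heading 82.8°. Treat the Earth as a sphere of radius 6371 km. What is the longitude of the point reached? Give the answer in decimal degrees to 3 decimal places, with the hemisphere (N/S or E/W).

71.862°W

δ = d/R = 1025.7/6371 = 0.160995 rad
φ₂ = arcsin(sin φ₁ cos δ + cos φ₁ sin δ cos θ)
   = arcsin(-0.66057·0.98707 + 0.75076·0.16030·0.12533) = -39.56446°
λ₂ = λ₁ + atan2(sin θ sin δ cos φ₁, cos δ − sin φ₁ sin φ₂) = -71.86233°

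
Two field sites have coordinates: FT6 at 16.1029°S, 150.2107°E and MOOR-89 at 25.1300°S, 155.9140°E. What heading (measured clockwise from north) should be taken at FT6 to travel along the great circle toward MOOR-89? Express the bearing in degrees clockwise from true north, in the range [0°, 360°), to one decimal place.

150.4°

Δλ = 5.7033°
y = sin Δλ · cos φ₂ = 0.089971
x = cos φ₁ sin φ₂ − sin φ₁ cos φ₂ cos Δλ = -0.158145
θ = atan2(y, x) = 150.3639° → 150.3639° (mod 360°)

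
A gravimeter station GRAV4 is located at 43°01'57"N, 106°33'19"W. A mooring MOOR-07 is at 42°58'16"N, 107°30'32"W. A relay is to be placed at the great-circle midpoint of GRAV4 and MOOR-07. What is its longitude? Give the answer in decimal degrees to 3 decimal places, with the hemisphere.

GRAV4: φ = +43.03250°, λ = -106.55528°
MOOR-07: φ = +42.97111°, λ = -107.50889°
Bx = cos φ₂ cos Δλ = 0.731596,  By = cos φ₂ sin Δλ = -0.012178
φₘ = atan2(sin φ₁ + sin φ₂, √((cos φ₁ + Bx)² + By²)) = 43.00280°
λₘ = λ₁ + atan2(By, cos φ₁ + Bx) = -107.03232°

107.032°W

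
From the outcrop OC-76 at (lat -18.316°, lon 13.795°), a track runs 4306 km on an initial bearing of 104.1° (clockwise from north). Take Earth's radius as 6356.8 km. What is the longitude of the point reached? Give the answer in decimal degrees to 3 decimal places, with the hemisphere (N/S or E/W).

55.102°E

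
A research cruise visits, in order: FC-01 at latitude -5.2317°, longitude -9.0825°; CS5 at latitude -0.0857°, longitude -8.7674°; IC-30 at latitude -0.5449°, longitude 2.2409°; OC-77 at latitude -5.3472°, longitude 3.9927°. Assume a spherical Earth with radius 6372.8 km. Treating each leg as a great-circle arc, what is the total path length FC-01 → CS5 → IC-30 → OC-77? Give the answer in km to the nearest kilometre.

2367 km

FC-01→CS5: c = 0.089982 rad, d = 573.44 km
CS5→IC-30: c = 0.192295 rad, d = 1225.46 km
IC-30→OC-77: c = 0.089201 rad, d = 568.46 km
Total = 573.44 + 1225.46 + 568.46 = 2367.36 km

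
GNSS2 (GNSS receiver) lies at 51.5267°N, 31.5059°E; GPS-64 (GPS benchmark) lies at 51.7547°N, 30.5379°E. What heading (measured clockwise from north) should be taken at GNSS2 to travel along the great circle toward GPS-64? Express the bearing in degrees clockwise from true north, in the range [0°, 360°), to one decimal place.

Δλ = -0.9680°
y = sin Δλ · cos φ₂ = -0.010458
x = cos φ₁ sin φ₂ − sin φ₁ cos φ₂ cos Δλ = 0.004049
θ = atan2(y, x) = -68.8373° → 291.1627° (mod 360°)

291.2°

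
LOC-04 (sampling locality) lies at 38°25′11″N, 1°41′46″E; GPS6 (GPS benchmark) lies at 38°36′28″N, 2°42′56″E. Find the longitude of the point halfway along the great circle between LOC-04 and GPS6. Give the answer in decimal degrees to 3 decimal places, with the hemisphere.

2.205°E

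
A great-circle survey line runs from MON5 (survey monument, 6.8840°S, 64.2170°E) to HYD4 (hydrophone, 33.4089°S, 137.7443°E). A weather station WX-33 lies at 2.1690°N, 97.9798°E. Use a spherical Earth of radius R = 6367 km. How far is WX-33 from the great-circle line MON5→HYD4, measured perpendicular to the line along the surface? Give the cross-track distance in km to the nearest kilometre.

δ₁₃ = central angle MON5→WX-33 = 0.608993 rad  (haversine)
θ₁₃ = bearing MON5→WX-33 = 76.128°,  θ₁₂ = bearing MON5→HYD4 = 122.920°
dₓₜ = R·arcsin(sin δ₁₃ · sin(θ₁₃ − θ₁₂)) = 6367·arcsin(0.57204·sin(-46.792°)) = -2738.345 km
|dₓₜ| = 2738.345 km

2738 km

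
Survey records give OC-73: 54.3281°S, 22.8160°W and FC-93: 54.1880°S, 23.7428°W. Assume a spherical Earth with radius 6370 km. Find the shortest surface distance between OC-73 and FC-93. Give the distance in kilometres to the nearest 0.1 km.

62.2 km

Δφ = 0.1401°,  Δλ = -0.9268°
a = sin²(Δφ/2) + cos φ₁ cos φ₂ sin²(Δλ/2) = 0.000024
c = 2·arcsin(√a) = 0.009760 rad = 0.5592°
d = R·c = 6370 × 0.009760 = 62.2 km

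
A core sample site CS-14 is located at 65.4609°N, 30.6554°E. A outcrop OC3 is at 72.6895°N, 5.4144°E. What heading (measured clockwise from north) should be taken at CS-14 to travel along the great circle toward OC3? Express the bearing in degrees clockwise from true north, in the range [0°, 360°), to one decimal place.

320.1°

Δλ = -25.2410°
y = sin Δλ · cos φ₂ = -0.126883
x = cos φ₁ sin φ₂ − sin φ₁ cos φ₂ cos Δλ = 0.151672
θ = atan2(y, x) = -39.9146° → 320.0854° (mod 360°)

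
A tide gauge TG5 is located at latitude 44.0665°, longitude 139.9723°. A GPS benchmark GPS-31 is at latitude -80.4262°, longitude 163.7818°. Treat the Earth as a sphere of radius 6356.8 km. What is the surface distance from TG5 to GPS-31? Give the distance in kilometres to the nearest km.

13891 km

Δφ = -124.4927°,  Δλ = 23.8095°
a = sin²(Δφ/2) + cos φ₁ cos φ₂ sin²(Δλ/2) = 0.788236
c = 2·arcsin(√a) = 2.185201 rad = 125.2028°
d = R·c = 6356.8 × 2.185201 = 13890.9 km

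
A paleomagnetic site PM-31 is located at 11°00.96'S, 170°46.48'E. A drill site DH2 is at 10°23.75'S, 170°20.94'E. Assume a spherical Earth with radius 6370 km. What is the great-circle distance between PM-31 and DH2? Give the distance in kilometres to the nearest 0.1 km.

PM-31: φ = -11.01600°, λ = +170.77467°
DH2: φ = -10.39583°, λ = +170.34900°
Δφ = 0.6202°,  Δλ = -0.4257°
a = sin²(Δφ/2) + cos φ₁ cos φ₂ sin²(Δλ/2) = 0.000043
c = 2·arcsin(√a) = 0.013056 rad = 0.7480°
d = R·c = 6370 × 0.013056 = 83.2 km

83.2 km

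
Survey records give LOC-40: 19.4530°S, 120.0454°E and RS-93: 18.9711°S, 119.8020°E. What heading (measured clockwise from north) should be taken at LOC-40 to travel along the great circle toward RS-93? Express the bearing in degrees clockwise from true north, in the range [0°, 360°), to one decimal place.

334.5°

Δλ = -0.2434°
y = sin Δλ · cos φ₂ = -0.004017
x = cos φ₁ sin φ₂ − sin φ₁ cos φ₂ cos Δλ = 0.008408
θ = atan2(y, x) = -25.5392° → 334.4608° (mod 360°)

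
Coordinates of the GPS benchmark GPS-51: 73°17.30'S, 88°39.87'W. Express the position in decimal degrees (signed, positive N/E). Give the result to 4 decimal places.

-73.2883°, -88.6645°

lat: 73.2883° S → -73.2883°
lon: 88.6645° W → -88.6645°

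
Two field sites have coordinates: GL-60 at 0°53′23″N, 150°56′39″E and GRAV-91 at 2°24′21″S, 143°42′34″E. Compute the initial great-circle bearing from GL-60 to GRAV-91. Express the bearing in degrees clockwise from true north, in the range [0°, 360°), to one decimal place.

245.5°

GL-60: φ = +0.88972°, λ = +150.94417°
GRAV-91: φ = -2.40583°, λ = +143.70944°
Δλ = -7.2347°
y = sin Δλ · cos φ₂ = -0.125823
x = cos φ₁ sin φ₂ − sin φ₁ cos φ₂ cos Δλ = -0.057363
θ = atan2(y, x) = -114.5083° → 245.4917° (mod 360°)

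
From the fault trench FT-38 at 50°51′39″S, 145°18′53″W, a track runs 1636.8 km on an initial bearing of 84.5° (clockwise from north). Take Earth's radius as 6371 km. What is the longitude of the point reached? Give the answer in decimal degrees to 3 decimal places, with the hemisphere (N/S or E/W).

123.421°W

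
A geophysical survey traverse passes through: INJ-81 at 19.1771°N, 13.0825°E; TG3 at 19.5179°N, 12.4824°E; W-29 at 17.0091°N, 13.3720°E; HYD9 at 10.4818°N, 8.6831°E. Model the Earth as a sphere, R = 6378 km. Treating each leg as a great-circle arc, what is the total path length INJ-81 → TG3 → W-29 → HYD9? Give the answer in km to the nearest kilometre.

INJ-81→TG3: c = 0.011534 rad, d = 73.57 km
TG3→W-29: c = 0.046202 rad, d = 294.68 km
W-29→HYD9: c = 0.138886 rad, d = 885.81 km
Total = 73.57 + 294.68 + 885.81 = 1254.06 km

1254 km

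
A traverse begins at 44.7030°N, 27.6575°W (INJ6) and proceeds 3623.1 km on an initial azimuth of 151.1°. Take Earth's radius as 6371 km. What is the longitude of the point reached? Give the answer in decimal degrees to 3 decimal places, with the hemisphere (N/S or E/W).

δ = d/R = 3623.1/6371 = 0.568686 rad
φ₂ = arcsin(sin φ₁ cos δ + cos φ₁ sin δ cos θ)
   = arcsin(0.70343·0.84261 + 0.71076·0.53853·-0.87546) = 14.92901°
λ₂ = λ₁ + atan2(sin θ sin δ cos φ₁, cos δ − sin φ₁ sin φ₂) = -12.03181°

12.032°W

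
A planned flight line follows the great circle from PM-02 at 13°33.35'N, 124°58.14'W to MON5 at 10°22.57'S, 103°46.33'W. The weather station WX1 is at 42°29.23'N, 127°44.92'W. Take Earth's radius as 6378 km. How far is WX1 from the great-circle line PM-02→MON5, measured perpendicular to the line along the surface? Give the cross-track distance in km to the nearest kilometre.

1941 km

PM-02: φ = +13.55583°, λ = -124.96900°
MON5: φ = -10.37617°, λ = -103.77217°
WX1: φ = +42.48717°, λ = -127.74867°
δ₁₃ = central angle PM-02→WX1 = 0.506688 rad  (haversine)
θ₁₃ = bearing PM-02→WX1 = 355.774°,  θ₁₂ = bearing PM-02→MON5 = 137.641°
dₓₜ = R·arcsin(sin δ₁₃ · sin(θ₁₃ − θ₁₂)) = 6378·arcsin(0.48528·sin(218.133°)) = -1941.049 km
|dₓₜ| = 1941.049 km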